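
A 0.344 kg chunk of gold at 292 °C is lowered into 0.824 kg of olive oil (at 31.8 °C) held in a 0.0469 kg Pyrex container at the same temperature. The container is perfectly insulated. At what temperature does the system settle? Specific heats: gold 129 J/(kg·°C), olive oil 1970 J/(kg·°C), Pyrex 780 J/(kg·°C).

T_f ≈ 38.6 °C

Energy conservation, ΣQ = 0:
0.344*129*(T − 292) + 0.824*1970*(T − 31.8) + 0.0469*780*(T − 31.8) = 0
(44.38 + 1623.3 + 36.58) T = 44.38*292 + 1623.3*31.8 + 36.58*31.8
T = 65741/1704.2 ≈ 38.58 °C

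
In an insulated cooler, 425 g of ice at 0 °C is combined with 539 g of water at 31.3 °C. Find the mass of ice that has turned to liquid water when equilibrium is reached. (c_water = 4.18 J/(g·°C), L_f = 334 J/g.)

Cooling the water to 0 °C releases 539×4.18×31.3 = 70520 J.
Fully melting the ice requires m_ice L_f = 425×334 = 141950 J.
That's not enough to melt it all — equilibrium is at 0 °C with ice remaining.
m_melt = 70520 / L_f = 211.1 g.

m_melted ≈ 211 g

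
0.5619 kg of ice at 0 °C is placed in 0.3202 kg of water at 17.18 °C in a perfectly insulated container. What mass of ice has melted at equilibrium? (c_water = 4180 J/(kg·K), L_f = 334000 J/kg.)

m_melted ≈ 0.0688 kg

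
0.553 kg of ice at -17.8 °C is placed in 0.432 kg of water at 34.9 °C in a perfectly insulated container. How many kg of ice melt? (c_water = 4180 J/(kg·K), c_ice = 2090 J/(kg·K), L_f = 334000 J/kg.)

Heat available from the water dropping to 0 °C: 0.432·4180·34.9 = 63021 J.
Of that, 0.553·2090·17.8 = 20573 J goes to bring the ice to 0 °C, leaving 42448 J.
To melt every bit of ice: 0.553·334000 = 184702 J.
42448 J < 184702 J, so only part of the ice melts and the system sits at 0 °C.
m_melted·334000 = 42448  ⇒  m_melted ≈ 0.1271 kg.

m_melted ≈ 0.127 kg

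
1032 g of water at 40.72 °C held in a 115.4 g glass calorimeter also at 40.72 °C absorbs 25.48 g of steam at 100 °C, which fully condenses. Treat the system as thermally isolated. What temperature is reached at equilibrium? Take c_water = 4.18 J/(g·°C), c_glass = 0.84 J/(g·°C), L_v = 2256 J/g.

Sum of m c ΔT and latent-heat terms is zero:
steam→water at 100 °C releases m L_v = 25.48×2256 = 57483; condensed water 100 °C→T: 106.51(T − 100); original water: 4313.8(T − 40.72); cup: 96.94(T − 40.72)
4517.2 T = 57483 + 10651 + 179604 = 247737
T ≈ 54.84 °C, under the boiling point, so the assumption holds.

T_f ≈ 54.8 °C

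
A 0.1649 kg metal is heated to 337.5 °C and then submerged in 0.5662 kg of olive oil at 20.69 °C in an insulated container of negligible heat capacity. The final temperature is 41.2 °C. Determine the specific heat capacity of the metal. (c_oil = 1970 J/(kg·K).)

Net heat exchanged in the isolated system is zero:
0.1649×c×(41.2 − 337.5) + 0.5662×1970×(41.2 − 20.69) = 0
-48.86 c = -22877
c = -22877/-48.86 ≈ 468.2 J/(kg·K)

c ≈ 468 J/(kg·K)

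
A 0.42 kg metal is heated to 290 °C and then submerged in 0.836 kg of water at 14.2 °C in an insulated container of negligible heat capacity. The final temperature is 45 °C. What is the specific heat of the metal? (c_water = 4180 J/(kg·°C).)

c ≈ 1050 J/(kg·°C)

Taking heat into each body as positive, Σ m c ΔT = 0:
0.42×c×(45 − 290) + 0.836×4180×(45 − 14.2) = 0
-102.9 c = -107630
c = -107630/-102.9 ≈ 1046 J/(kg·°C)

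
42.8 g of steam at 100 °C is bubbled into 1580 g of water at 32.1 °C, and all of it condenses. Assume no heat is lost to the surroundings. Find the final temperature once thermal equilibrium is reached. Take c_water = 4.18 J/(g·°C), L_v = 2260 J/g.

Heat gained plus heat lost sum to zero:
condense steam: −42.8·2260 = −96728
  condensed water 100 °C→T: 178.9(T − 100)
  water warms: 1580·4.18·(T − 32.1) = 6604.4(T − 32.1)
6783.3 T = 96728 + 17890 + 212001 = 326620
T ≈ 48.15 °C, under the boiling point, so the assumption holds.

T_f ≈ 48.2 °C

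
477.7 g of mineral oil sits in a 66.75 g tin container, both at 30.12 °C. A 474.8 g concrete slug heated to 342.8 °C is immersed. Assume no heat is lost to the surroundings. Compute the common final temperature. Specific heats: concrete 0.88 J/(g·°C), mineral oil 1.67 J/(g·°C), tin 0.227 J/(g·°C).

T_f ≈ 136.3 °C

Taking heat into each body as positive, Σ m c ΔT = 0:
474.8*0.88*(T − 342.8) + 477.7*1.67*(T − 30.12) + 66.75*0.227*(T − 30.12) = 0
417.82(T − 342.8) + 797.76(T − 30.12) + 15.15(T − 30.12) = 0
(417.82 + 797.76 + 15.15) T = 417.82*342.8 + 797.76*30.12 + 15.15*30.12
T = 167715 / 1230.7 = 136 °C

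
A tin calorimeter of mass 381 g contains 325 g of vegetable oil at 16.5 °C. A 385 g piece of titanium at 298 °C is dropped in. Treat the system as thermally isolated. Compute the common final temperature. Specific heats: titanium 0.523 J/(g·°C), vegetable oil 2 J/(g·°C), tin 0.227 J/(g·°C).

T_f ≈ 76.9 °C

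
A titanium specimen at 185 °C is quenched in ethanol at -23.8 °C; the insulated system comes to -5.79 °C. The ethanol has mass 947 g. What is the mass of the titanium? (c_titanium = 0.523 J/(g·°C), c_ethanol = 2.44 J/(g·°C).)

m ≈ 417 g

Net heat exchanged in the isolated system is zero:
m×0.523×(-5.79 − 185) + 947×2.44×(-5.79 − (-23.8)) = 0
-99.78 m = -41615
m = -41615/-99.78 ≈ 417.1 g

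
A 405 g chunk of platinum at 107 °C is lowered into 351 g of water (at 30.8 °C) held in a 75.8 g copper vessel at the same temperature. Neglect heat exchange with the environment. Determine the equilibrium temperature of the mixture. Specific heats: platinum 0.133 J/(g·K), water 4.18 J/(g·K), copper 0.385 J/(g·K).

T_f ≈ 33.4 °C

Let T be the final temperature. ΣQ_i = 0:
405*0.133*(T − 107) + 351*4.18*(T − 30.8) + 75.8*0.385*(T − 30.8) = 0
53.87(T − 107) + 1467.2(T − 30.8) + 29.18(T − 30.8) = 0
(53.87 + 1467.2 + 29.18) T = 53.87*107 + 1467.2*30.8 + 29.18*30.8
T = 51852 / 1550.2 = 33.4 °C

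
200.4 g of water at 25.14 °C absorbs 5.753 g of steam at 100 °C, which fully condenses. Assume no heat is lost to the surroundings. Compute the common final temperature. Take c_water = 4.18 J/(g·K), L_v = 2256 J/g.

T_f ≈ 42.3 °C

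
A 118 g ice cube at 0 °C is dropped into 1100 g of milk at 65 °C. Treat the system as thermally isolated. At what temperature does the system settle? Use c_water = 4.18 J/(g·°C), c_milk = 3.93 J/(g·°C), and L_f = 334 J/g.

Setting the total heat transfer to zero:
fusion: m_ice L_f = 118·334 = 39412; meltwater 0→T: 118·4.18·T = 493.24 T; milk cools: 1100·3.93·(T − 65) = 4323(T − 65)
4816.2 T = 280995 − 39412 = 241583
T ≈ 50.16 °C (positive, so assuming full melt was valid).

T_f ≈ 50.2 °C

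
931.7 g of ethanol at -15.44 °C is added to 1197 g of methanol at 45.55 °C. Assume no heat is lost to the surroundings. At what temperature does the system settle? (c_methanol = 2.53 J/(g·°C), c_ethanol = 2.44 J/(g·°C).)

T_f ≈ 19.4 °C

Let T be the final temperature. ΣQ_i = 0:
1197*2.53*(T − 45.55) + 931.7*2.44*(T − (-15.44)) = 0
3028.4(T − 45.55) + 2273.3(T − (-15.44)) = 0
5301.8 T = 102844
T = 102844 / 5301.8 = 19.4 °C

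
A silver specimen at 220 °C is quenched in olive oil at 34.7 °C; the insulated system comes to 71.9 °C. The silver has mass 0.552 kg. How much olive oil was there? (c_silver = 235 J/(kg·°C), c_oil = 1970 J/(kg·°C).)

Heat lost by the silver = heat gained by the oil:
0.552×235×(220 − 71.9) = m×1970×(71.9 − 34.7)
73284 m = 19212  ⇒  m ≈ 0.2622 kg

m ≈ 0.262 kg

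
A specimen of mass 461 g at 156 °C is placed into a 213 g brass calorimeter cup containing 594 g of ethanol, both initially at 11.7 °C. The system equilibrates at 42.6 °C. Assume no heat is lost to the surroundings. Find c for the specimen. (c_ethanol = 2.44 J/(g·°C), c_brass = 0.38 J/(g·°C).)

c ≈ 0.905 J/(g·°C)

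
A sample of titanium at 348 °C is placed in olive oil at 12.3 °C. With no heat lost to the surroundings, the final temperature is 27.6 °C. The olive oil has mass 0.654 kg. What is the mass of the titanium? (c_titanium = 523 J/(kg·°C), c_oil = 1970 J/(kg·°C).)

m ≈ 0.118 kg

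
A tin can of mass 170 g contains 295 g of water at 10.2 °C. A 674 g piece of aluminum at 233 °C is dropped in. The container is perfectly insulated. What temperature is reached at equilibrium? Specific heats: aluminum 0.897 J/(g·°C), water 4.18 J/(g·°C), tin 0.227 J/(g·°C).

T_f ≈ 82.0 °C

Setting the total heat transfer to zero:
674*0.897*(T − 233) + 295*4.18*(T − 10.2) + 170*0.227*(T − 10.2) = 0
(604.58 + 1233.1 + 38.59) T = 604.58*233 + 1233.1*10.2 + 38.59*10.2
T = 153838 / 1876.3 = 82 °C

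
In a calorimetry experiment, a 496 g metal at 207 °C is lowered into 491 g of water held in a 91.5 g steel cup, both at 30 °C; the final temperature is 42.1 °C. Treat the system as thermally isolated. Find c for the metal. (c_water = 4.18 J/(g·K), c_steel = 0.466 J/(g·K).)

Heat gained plus heat lost sum to zero:
496×c×(42.1 − 207) + 491×4.18×(42.1 − 30) + 91.5×0.466×(42.1 − 30) = 0
-81790 c = -25350
c = -25350/-81790 ≈ 0.3099 J/(g·K)

c ≈ 0.31 J/(g·K)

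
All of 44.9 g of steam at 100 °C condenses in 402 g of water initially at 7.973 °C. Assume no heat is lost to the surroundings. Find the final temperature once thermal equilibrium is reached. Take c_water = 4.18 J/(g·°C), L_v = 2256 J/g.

Net heat exchanged in the isolated system is zero:
latent heat released on condensation: 44.9·2256 = 101294; condensate cools 100→T: 44.9·4.18·(T − 100) = 187.68(T − 100); original water: 1680.4(T − 7.973)
1868 T = 101294 + 18768 + 13398 = 133460
T ≈ 71.44 °C (< 100 °C, so full condensation is consistent).

T_f ≈ 71.4 °C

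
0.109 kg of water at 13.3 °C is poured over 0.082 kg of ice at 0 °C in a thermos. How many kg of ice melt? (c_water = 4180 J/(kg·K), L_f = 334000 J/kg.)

m_melted ≈ 0.0181 kg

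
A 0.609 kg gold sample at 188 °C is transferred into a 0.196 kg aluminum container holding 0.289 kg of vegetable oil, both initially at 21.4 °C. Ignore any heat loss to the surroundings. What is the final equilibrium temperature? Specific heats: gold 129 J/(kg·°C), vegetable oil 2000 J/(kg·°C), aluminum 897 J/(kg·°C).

T_f ≈ 37.1 °C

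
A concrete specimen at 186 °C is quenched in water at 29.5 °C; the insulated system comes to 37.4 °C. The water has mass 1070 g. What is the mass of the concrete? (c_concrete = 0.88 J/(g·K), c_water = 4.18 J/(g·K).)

Let T be the final temperature. ΣQ_i = 0:
m×0.88×(37.4 − 186) + 1070×4.18×(37.4 − 29.5) = 0
-130.77 m = -35334
m = -35334/-130.77 ≈ 270.2 g

m ≈ 270 g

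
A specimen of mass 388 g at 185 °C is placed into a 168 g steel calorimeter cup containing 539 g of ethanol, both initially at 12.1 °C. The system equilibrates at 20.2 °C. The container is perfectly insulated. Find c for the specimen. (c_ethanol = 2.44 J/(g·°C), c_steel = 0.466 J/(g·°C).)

Heat gained plus heat lost sum to zero:
388×c×(20.2 − 185) + 539×2.44×(20.2 − 12.1) + 168×0.466×(20.2 − 12.1) = 0
-63942 c = -11287
c = -11287/-63942 ≈ 0.1765 J/(g·°C)

c ≈ 0.177 J/(g·°C)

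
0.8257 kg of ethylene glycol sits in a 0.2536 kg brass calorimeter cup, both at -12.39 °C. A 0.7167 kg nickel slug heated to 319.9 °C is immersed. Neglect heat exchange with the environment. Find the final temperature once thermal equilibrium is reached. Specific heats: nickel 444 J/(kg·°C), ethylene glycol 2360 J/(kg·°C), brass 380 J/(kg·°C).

T_f is the heat-capacity-weighted average of the initial temperatures:
T_f = (318.21·319.9 + 1948.7·(-12.39) + 96.37·(-12.39)) / (318.21 + 1948.7 + 96.37)
    = 76459 / 2363.2 ≈ 32.35 °C

T_f ≈ 32.4 °C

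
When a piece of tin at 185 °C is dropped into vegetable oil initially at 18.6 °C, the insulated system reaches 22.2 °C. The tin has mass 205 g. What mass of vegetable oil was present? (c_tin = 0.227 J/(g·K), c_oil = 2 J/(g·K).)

m ≈ 1050 g

|Q_tin| = |Q_oil|:
205×0.227×(185 − 22.2) = m×2×(22.2 − 18.6)
7.2 m = 7575.9  ⇒  m ≈ 1052 g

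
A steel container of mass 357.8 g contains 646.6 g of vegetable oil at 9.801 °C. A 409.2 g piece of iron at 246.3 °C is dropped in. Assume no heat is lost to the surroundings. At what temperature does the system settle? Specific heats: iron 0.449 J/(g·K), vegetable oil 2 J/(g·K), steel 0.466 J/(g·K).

T_f ≈ 36.2 °C

With ΣQ=0 the equilibrium temperature is the m·c-weighted mean:
T_f = (183.73×246.3 + 1293.2×9.801 + 166.73×9.801) / (183.73 + 1293.2 + 166.73)
    = 59562 / 1643.7 ≈ 36.24 °C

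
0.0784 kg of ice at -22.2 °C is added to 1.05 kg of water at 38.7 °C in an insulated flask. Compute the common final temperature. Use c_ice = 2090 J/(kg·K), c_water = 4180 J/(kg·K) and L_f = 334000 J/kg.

T_f ≈ 29.7 °C

Let T be the final temperature. ΣQ_i = 0:
ice -22.2→0 °C: 0.0784×2090×22.2 = 3637.6; melt ice: 0.0784×334000 = 26186; warm the meltwater: 327.71 T; water cools: 1.05×4180×(T − 38.7) = 4389(T − 38.7)
4716.7 T = 169854 − 29823 = 140031
T ≈ 29.69 °C (positive, so assuming full melt was valid).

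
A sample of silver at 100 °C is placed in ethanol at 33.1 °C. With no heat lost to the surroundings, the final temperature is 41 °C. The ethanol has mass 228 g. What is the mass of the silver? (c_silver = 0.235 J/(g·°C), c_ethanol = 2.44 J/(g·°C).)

m ≈ 317 g

Energy conservation, ΣQ = 0:
m×0.235×(41 − 100) + 228×2.44×(41 − 33.1) = 0
-13.86 m = -4394.9
m = -4394.9/-13.86 ≈ 317 g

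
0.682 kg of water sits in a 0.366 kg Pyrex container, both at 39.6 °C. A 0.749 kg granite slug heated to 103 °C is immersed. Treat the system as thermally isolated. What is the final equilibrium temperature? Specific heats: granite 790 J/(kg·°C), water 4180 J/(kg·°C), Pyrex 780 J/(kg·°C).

Taking heat into each body as positive, Σ m c ΔT = 0:
0.749·790·(T − 103) + 0.682·4180·(T − 39.6) + 0.366·780·(T − 39.6) = 0
591.71(T − 103) + 2850.8(T − 39.6) + 285.48(T − 39.6) = 0
3728 T = 185141
T ≈ 49.66 °C

T_f ≈ 49.7 °C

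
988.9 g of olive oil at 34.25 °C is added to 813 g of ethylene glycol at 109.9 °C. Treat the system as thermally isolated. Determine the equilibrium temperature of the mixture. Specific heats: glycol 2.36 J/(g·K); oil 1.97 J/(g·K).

T_f ≈ 71.8 °C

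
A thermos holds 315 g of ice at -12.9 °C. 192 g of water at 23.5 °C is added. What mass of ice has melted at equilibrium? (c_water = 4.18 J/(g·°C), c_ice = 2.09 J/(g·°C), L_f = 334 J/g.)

Water can give up m c ΔT = 192·4.18·23.5 = 18860 J before reaching 0 °C.
Warming the ice to 0 °C takes 315·2.09·12.9 = 8492.7 J, leaving 10367 J for melting.
Melting all 315 g of ice would need 315·334 = 105210 J.
10367 J < 105210 J, so only part of the ice melts and the system sits at 0 °C.
m_melted·334 = 10367  ⇒  m_melted ≈ 31.04 g.

m_melted ≈ 31 g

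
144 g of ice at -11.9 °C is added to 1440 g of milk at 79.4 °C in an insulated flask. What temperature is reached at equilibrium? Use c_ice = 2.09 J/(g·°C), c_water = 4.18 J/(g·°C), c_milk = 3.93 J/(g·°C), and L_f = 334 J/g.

Energy balance with sensible and latent terms:
warm ice to 0 °C: 144·2.09·(0 − (-11.9)) = 3581.4
  melt ice: 144·334 = 48096
  meltwater 0→T: 144·4.18·T = 601.92 T
  milk cools: 1440·3.93·(T − 79.4) = 5659.2(T − 79.4)
6261.1 T = 449340 − 51677 = 397663
T ≈ 63.51 °C. Since T > 0 °C, the all-ice-melts assumption holds.

T_f ≈ 63.5 °C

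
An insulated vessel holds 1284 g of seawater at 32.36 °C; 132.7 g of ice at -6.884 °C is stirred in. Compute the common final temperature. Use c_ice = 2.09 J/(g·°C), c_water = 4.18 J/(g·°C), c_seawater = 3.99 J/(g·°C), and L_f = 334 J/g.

T_f ≈ 21.1 °C

Energy balance with sensible and latent terms:
ice -6.884→0 °C: 132.7·2.09·6.884 = 1909.2; melt ice: 132.7·334 = 44322; meltwater 0→T: 132.7·4.18·T = 554.69 T; seawater: 5123.2(T − 32.36)
5677.8 T = 165785 − 46231 = 119554
T ≈ 21.06 °C. Since T > 0 °C, the all-ice-melts assumption holds.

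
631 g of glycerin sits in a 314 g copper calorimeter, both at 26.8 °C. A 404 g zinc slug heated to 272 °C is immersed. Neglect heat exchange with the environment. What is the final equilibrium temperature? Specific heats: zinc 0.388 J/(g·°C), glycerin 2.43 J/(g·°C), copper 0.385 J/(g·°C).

Heat gained plus heat lost sum to zero:
404×0.388×(T − 272) + 631×2.43×(T − 26.8) + 314×0.385×(T − 26.8) = 0
156.75(T − 272) + 1533.3(T − 26.8) + 120.89(T − 26.8) = 0
1811 T = 86970
T ≈ 48.02 °C

T_f ≈ 48.0 °C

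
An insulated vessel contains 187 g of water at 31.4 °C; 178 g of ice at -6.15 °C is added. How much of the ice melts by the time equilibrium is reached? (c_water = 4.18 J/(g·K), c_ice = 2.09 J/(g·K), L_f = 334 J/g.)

Water can give up m c ΔT = 187×4.18×31.4 = 24544 J before reaching 0 °C.
Of that, 178×2.09×6.15 = 2287.9 J goes to bring the ice to 0 °C, leaving 22256 J.
To melt every bit of ice: 178×334 = 59452 J.
Since 22256 < 59452 J, not all the ice melts; equilibrium is at 0 °C.
m_melted×334 = 22256  ⇒  m_melted ≈ 66.64 g.

m_melted ≈ 66.6 g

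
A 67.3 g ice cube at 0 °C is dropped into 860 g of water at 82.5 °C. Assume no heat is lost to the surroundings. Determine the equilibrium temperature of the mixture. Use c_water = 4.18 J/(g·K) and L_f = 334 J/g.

T_f ≈ 70.7 °C

Energy conservation, ΣQ = 0:
latent heat to melt: 67.3·334 = 22478; meltwater 0→T: 67.3·4.18·T = 281.31 T; water cools: 860·4.18·(T − 82.5) = 3594.8(T − 82.5)
3876.1 T = 296571 − 22478 = 274093
T ≈ 70.71 °C. Since T > 0 °C, the all-ice-melts assumption holds.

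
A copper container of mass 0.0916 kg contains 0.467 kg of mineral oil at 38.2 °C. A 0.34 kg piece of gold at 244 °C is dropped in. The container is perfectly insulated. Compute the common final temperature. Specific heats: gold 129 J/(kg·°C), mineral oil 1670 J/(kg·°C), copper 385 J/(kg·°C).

Conservation of energy gives ΣQ = 0:
0.34*129*(T − 244) + 0.467*1670*(T − 38.2) + 0.0916*385*(T − 38.2) = 0
(43.86 + 779.89 + 35.27) T = 43.86*244 + 779.89*38.2 + 35.27*38.2
T = 41841/859.02 ≈ 48.71 °C

T_f ≈ 48.7 °C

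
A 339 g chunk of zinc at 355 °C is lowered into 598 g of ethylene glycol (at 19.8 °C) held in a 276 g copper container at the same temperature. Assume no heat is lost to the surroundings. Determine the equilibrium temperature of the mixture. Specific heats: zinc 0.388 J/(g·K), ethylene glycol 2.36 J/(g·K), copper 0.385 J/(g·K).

T_f is the heat-capacity-weighted average of the initial temperatures:
T_f = (131.53*355 + 1411.3*19.8 + 106.26*19.8) / (131.53 + 1411.3 + 106.26)
    = 76741 / 1649.1 ≈ 46.54 °C

T_f ≈ 46.5 °C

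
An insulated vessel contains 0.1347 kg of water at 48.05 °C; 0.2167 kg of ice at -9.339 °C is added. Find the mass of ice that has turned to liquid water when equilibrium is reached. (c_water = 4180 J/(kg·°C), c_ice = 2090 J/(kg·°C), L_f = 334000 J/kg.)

Water can give up m c ΔT = 0.1347×4180×48.05 = 27054 J before reaching 0 °C.
Of that, 0.2167×2090×9.339 = 4229.7 J goes to bring the ice to 0 °C, leaving 22825 J.
To melt every bit of ice: 0.2167×334000 = 72378 J.
Since 22825 < 72378 J, not all the ice melts; equilibrium is at 0 °C.
m_melted×334000 = 22825  ⇒  m_melted ≈ 0.06834 kg.

m_melted ≈ 0.0683 kg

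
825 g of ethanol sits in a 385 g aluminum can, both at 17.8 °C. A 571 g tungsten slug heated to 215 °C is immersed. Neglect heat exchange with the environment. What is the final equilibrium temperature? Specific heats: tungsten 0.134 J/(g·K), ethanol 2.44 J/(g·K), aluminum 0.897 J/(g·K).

Taking heat into each body as positive, Σ m c ΔT = 0:
571*0.134*(T − 215) + 825*2.44*(T − 17.8) + 385*0.897*(T − 17.8) = 0
(76.51 + 2013 + 345.35) T = 76.51*215 + 2013*17.8 + 345.35*17.8
T ≈ 24.00 °C

T_f ≈ 24.0 °C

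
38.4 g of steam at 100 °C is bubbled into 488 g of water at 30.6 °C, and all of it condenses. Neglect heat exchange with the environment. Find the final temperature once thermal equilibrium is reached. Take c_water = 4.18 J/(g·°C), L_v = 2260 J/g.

T_f ≈ 75.1 °C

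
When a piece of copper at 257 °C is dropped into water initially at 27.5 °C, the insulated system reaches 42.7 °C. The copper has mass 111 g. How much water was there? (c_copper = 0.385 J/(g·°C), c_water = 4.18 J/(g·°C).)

Net heat exchanged in the isolated system is zero:
111·0.385·(42.7 − 257) + m·4.18·(42.7 − 27.5) = 0
63.54 m = 9158.1
m = 9158.1/63.54 ≈ 144.1 g

m ≈ 144 g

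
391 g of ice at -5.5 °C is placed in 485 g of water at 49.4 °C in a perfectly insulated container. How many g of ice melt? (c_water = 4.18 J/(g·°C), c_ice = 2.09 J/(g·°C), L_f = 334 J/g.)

m_melted ≈ 286 g

Water can give up m c ΔT = 485×4.18×49.4 = 100149 J before reaching 0 °C.
Of that, 391×2.09×5.5 = 4494.5 J goes to bring the ice to 0 °C, leaving 95654 J.
Fully melting the ice requires m_ice L_f = 391×334 = 130594 J.
95654 J < 130594 J, so only part of the ice melts and the system sits at 0 °C.
m_melt = 95654 / L_f = 286.4 g.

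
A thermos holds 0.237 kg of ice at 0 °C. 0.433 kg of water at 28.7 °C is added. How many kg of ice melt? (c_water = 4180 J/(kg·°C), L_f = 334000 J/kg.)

Water can give up m c ΔT = 0.433×4180×28.7 = 51945 J before reaching 0 °C.
Melting all 0.237 kg of ice would need 0.237×334000 = 79158 J.
51945 J < 79158 J, so only part of the ice melts and the system sits at 0 °C.
m_melted×334000 = 51945  ⇒  m_melted ≈ 0.1555 kg.

m_melted ≈ 0.156 kg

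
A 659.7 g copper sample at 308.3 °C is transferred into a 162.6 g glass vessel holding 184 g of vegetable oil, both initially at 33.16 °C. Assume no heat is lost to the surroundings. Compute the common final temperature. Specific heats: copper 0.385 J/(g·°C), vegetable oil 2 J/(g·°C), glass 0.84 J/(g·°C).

T_f ≈ 125.3 °C

Conservation of energy gives ΣQ = 0:
659.7·0.385·(T − 308.3) + 184·2·(T − 33.16) + 162.6·0.84·(T − 33.16) = 0
253.98(T − 308.3) + 368(T − 33.16) + 136.58(T − 33.16) = 0
758.57 T = 95035
T ≈ 125.28 °C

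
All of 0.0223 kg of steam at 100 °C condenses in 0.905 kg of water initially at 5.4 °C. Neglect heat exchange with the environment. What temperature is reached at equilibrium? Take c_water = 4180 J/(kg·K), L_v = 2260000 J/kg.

Taking heat into each body as positive, Σ m c ΔT = 0:
condense steam: −0.0223×2260000 = −50398; condensate cools 100→T: 0.0223×4180×(T − 100) = 93.21(T − 100); original water: 3782.9(T − 5.4)
3876.1 T = 50398 + 9321.4 + 20428 = 80147
T ≈ 20.68 °C, under the boiling point, so the assumption holds.

T_f ≈ 20.7 °C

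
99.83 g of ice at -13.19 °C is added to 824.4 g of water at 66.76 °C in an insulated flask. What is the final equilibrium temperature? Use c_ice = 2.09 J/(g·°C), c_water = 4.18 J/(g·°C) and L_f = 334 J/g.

T_f ≈ 50.2 °C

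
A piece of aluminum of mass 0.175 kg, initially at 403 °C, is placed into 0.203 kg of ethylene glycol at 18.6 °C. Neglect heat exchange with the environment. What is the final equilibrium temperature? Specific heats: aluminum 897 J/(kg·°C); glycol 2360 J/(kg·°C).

T_f ≈ 113.5 °C

T_f = Σ m_i c_i T_i / Σ m_i c_i:
T_f = (156.97×403 + 479.08×18.6) / (156.97 + 479.08)
    = 72172 / 636.06 ≈ 113.47 °C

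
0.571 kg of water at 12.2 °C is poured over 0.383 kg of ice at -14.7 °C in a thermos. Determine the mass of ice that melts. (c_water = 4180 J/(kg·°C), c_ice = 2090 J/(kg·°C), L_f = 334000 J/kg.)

m_melted ≈ 0.052 kg

Heat available from the water dropping to 0 °C: 0.571·4180·12.2 = 29119 J.
Of that, 0.383·2090·14.7 = 11767 J goes to bring the ice to 0 °C, leaving 17352 J.
Fully melting the ice requires m_ice L_f = 0.383·334000 = 127922 J.
17352 J < 127922 J, so only part of the ice melts and the system sits at 0 °C.
Mass melted = 17352/334000 ≈ 0.05195 kg.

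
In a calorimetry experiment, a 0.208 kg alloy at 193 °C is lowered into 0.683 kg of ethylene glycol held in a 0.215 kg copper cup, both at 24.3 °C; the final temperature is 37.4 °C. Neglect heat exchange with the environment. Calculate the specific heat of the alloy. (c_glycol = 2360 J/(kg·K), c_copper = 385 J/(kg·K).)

Setting the total heat transfer to zero:
0.208·c·(37.4 − 193) + 0.683·2360·(37.4 − 24.3) + 0.215·385·(37.4 − 24.3) = 0
-32.36 c = -22200
c = -22200/-32.36 ≈ 685.9 J/(kg·K)

c ≈ 686 J/(kg·K)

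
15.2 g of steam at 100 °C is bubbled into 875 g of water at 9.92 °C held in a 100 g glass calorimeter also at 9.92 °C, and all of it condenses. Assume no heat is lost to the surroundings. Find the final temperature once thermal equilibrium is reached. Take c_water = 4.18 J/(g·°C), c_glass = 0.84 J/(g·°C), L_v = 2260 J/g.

Taking heat into each body as positive, Σ m c ΔT = 0:
steam→water at 100 °C releases m L_v = 15.2·2260 = 34352
  condensed water 100 °C→T: 63.54(T − 100)
  water warms: 875·4.18·(T − 9.92) = 3657.5(T − 9.92)
  cup: 84(T − 9.92)
3805 T = 34352 + 6353.6 + 37116 = 77821
T ≈ 20.45 °C (< 100 °C, so full condensation is consistent).

T_f ≈ 20.5 °C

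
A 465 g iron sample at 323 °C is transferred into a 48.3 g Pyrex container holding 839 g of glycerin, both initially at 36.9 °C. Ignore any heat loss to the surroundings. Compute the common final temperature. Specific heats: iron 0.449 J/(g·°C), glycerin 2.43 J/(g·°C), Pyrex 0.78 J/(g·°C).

T_f ≈ 63.0 °C

Heat gained plus heat lost sum to zero:
465×0.449×(T − 323) + 839×2.43×(T − 36.9) + 48.3×0.78×(T − 36.9) = 0
(208.78 + 2038.8 + 37.67) T = 208.78×323 + 2038.8×36.9 + 37.67×36.9
T ≈ 63.04 °C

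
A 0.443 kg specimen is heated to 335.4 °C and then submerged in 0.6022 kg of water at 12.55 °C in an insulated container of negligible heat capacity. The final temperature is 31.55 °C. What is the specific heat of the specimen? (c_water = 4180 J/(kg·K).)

c ≈ 355 J/(kg·K)

Heat gained plus heat lost sum to zero:
0.443·c·(31.55 − 335.4) + 0.6022·4180·(31.55 − 12.55) = 0
-134.61 c = -47827
c = -47827/-134.61 ≈ 355.3 J/(kg·K)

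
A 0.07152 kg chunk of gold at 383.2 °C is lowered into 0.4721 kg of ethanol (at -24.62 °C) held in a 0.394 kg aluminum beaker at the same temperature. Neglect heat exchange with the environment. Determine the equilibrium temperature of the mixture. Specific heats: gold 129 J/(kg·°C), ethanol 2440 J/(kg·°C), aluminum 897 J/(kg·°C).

Let T be the final temperature. ΣQ_i = 0:
0.07152·129·(T − 383.2) + 0.4721·2440·(T − (-24.62)) + 0.394·897·(T − (-24.62)) = 0
1514.6 T = -33526
T = -33526/1514.6 ≈ -22.14 °C

T_f ≈ -22.1 °C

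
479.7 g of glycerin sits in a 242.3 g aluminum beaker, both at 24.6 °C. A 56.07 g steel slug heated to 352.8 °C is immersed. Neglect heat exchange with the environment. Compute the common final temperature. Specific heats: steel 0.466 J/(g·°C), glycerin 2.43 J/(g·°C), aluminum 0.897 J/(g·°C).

Energy conservation, ΣQ = 0:
56.07*0.466*(T − 352.8) + 479.7*2.43*(T − 24.6) + 242.3*0.897*(T − 24.6) = 0
26.13(T − 352.8) + 1165.7(T − 24.6) + 217.34(T − 24.6) = 0
1409.1 T = 43240
T = 43240/1409.1 ≈ 30.69 °C

T_f ≈ 30.7 °C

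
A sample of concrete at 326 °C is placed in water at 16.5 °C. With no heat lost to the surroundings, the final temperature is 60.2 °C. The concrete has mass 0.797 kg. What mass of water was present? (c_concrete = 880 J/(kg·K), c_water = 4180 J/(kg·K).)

m ≈ 1.02 kg

Heat lost by the concrete = heat gained by the water:
0.797·880·(326 − 60.2) = m·4180·(60.2 − 16.5)
182666 m = 186421  ⇒  m ≈ 1.021 kg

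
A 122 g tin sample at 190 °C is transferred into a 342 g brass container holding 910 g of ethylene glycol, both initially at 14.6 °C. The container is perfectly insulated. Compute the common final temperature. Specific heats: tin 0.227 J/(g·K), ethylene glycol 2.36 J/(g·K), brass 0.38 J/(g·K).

T_f ≈ 16.7 °C

With ΣQ=0 the equilibrium temperature is the m·c-weighted mean:
T_f = (27.69×190 + 2147.6×14.6 + 129.96×14.6) / (27.69 + 2147.6 + 129.96)
    = 38514 / 2305.3 ≈ 16.71 °C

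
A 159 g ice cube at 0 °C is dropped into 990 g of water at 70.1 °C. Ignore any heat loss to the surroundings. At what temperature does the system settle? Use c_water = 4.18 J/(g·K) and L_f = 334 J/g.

T_f ≈ 49.3 °C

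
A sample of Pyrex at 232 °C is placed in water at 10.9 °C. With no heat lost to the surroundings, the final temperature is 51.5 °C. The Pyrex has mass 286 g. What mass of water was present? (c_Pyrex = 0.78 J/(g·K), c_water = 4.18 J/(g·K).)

m ≈ 237 g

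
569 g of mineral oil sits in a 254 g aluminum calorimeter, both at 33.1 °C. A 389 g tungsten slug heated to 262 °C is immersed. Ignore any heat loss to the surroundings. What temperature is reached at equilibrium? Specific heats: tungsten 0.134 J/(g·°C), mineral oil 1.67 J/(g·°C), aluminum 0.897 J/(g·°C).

T_f ≈ 42.8 °C

With ΣQ=0 the equilibrium temperature is the m·c-weighted mean:
T_f = (52.13·262 + 950.23·33.1 + 227.84·33.1) / (52.13 + 950.23 + 227.84)
    = 52651 / 1230.2 ≈ 42.80 °C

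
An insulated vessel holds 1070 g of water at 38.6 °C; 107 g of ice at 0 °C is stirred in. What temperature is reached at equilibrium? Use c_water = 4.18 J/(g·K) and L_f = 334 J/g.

Taking heat into each body as positive, Σ m c ΔT = 0:
melt ice: 107·334 = 35738
  meltwater 0→T: 107·4.18·T = 447.26 T
  water: 4472.6(T − 38.6)
4919.9 T = 172642 − 35738 = 136904
T ≈ 27.83 °C — above 0 °C, consistent with complete melting.

T_f ≈ 27.8 °C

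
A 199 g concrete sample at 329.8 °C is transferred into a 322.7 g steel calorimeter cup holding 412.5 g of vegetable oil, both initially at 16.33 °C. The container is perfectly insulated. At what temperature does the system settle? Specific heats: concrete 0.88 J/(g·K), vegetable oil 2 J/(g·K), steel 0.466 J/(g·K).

Setting the total heat transfer to zero:
199·0.88·(T − 329.8) + 412.5·2·(T − 16.33) + 322.7·0.466·(T − 16.33) = 0
175.12(T − 329.8) + 825(T − 16.33) + 150.38(T − 16.33) = 0
1150.5 T = 73683
T = 73683 / 1150.5 = 64 °C

T_f ≈ 64.0 °C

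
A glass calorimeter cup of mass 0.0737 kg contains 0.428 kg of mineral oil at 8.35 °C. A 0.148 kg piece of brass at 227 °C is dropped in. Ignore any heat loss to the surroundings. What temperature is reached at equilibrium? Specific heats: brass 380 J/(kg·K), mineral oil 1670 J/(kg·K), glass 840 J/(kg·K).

T_f ≈ 23.1 °C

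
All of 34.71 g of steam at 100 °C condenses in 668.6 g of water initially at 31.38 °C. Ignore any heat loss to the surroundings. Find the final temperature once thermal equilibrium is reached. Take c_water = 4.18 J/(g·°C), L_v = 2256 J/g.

Energy balance with sensible and latent terms:
steam→water at 100 °C releases m L_v = 34.71×2256 = 78306; condensate cools 100→T: 34.71×4.18×(T − 100) = 145.09(T − 100); water warms: 668.6×4.18×(T − 31.38) = 2794.7(T − 31.38)
2939.8 T = 78306 + 14509 + 87699 = 180514
T ≈ 61.40 °C — below 100 °C, confirming all the steam condensed.

T_f ≈ 61.4 °C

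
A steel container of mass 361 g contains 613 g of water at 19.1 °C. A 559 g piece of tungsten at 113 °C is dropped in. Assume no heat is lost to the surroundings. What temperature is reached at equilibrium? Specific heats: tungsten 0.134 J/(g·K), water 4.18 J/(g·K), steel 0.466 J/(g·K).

Heat gained plus heat lost sum to zero:
559*0.134*(T − 113) + 613*4.18*(T − 19.1) + 361*0.466*(T − 19.1) = 0
74.91(T − 113) + 2562.3(T − 19.1) + 168.23(T − 19.1) = 0
2805.5 T = 60618
T ≈ 21.61 °C

T_f ≈ 21.6 °C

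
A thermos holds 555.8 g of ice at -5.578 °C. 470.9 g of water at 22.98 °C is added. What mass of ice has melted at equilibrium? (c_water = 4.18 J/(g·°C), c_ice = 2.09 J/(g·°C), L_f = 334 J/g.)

Water can give up m c ΔT = 470.9×4.18×22.98 = 45233 J before reaching 0 °C.
Warming the ice to 0 °C takes 555.8×2.09×5.578 = 6479.5 J, leaving 38753 J for melting.
To melt every bit of ice: 555.8×334 = 185637 J.
Since 38753 < 185637 J, not all the ice melts; equilibrium is at 0 °C.
m_melted×334 = 38753  ⇒  m_melted ≈ 116 g.

m_melted ≈ 116 g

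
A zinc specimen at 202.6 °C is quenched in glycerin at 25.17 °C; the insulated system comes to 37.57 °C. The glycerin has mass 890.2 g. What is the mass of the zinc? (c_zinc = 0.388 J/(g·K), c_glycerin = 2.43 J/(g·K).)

m ≈ 419 g

Heat lost by the zinc = heat gained by the glycerin:
m·0.388·(202.6 − 37.57) = 890.2·2.43·(37.57 − 25.17)
64.03 m = 26824  ⇒  m ≈ 418.9 g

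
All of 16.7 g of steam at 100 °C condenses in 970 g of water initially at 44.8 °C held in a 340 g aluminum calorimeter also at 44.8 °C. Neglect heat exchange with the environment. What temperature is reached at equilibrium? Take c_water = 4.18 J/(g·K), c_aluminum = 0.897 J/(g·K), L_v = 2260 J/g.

Taking heat into each body as positive, Σ m c ΔT = 0:
latent heat released on condensation: 16.7·2260 = 37742
  condensed water 100 °C→T: 69.81(T − 100)
  water warms: 970·4.18·(T − 44.8) = 4054.6(T − 44.8)
  cup: 304.98(T − 44.8)
4429.4 T = 37742 + 6980.6 + 195309 = 240032
T ≈ 54.19 °C — below 100 °C, confirming all the steam condensed.

T_f ≈ 54.2 °C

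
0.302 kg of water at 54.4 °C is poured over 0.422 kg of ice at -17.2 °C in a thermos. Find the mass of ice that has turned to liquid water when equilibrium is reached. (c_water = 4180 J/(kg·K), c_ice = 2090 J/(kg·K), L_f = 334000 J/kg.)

m_melted ≈ 0.16 kg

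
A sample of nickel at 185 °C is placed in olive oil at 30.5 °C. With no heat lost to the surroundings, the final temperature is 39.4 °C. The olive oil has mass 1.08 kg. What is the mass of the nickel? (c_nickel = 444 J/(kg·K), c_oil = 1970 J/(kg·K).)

m ≈ 0.293 kg

Heat lost by the nickel = heat gained by the oil:
m×444×(185 − 39.4) = 1.08×1970×(39.4 − 30.5)
64646 m = 18936  ⇒  m ≈ 0.2929 kg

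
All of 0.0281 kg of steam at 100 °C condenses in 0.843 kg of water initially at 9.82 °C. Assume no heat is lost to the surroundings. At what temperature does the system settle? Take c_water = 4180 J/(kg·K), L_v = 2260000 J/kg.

T_f ≈ 30.2 °C

Energy conservation, ΣQ = 0:
latent heat released on condensation: 0.0281×2260000 = 63506
  condensed water 100 °C→T: 117.46(T − 100)
  water warms: 0.843×4180×(T − 9.82) = 3523.7(T − 9.82)
3641.2 T = 63506 + 11746 + 34603 = 109855
T ≈ 30.17 °C (< 100 °C, so full condensation is consistent).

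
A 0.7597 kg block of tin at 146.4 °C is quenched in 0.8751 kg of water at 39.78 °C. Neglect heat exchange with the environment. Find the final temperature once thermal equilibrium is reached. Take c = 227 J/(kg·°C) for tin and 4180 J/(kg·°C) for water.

Setting the total heat transfer to zero:
0.7597·227·(T − 146.4) + 0.8751·4180·(T − 39.78) = 0
172.45(T − 146.4) + 3657.9(T − 39.78) = 0
(172.45 + 3657.9) T = 172.45·146.4 + 3657.9·39.78
T ≈ 44.58 °C

T_f ≈ 44.6 °C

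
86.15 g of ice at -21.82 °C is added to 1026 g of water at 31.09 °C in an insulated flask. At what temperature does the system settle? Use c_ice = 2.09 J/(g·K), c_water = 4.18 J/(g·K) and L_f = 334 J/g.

Energy conservation, ΣQ = 0:
warm ice to 0 °C: 86.15·2.09·(0 − (-21.82)) = 3928.8; melt ice: 86.15·334 = 28774; warm the meltwater: 360.11 T; water: 4288.7(T − 31.09)
4648.8 T = 133335 − 32703 = 100632
T ≈ 21.65 °C. Since T > 0 °C, the all-ice-melts assumption holds.

T_f ≈ 21.6 °C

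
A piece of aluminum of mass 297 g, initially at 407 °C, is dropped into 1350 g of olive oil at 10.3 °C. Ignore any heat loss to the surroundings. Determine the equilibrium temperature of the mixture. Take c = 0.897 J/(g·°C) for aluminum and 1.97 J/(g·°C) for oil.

Set heat shed by the hot body equal to heat absorbed by the cold body:
297·0.897·(407 − T) = 1350·1.97·(T − 10.3)
266.41(407 − T) = 2659.5(T − 10.3)
2925.9 T = 135821  ⇒  T ≈ 46.42 °C

T_f ≈ 46.4 °C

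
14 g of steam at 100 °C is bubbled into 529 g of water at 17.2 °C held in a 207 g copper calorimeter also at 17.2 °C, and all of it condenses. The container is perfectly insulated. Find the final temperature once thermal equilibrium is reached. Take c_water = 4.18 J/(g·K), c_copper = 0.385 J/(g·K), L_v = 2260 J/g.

Setting the total heat transfer to zero:
condense steam: −14×2260 = −31640; condensed water 100 °C→T: 58.52(T − 100); original water: 2211.2(T − 17.2); copper cup: 207×0.385×(T − 17.2) = 79.7(T − 17.2)
2349.4 T = 31640 + 5852 + 39404 = 76896
T ≈ 32.73 °C, under the boiling point, so the assumption holds.

T_f ≈ 32.7 °C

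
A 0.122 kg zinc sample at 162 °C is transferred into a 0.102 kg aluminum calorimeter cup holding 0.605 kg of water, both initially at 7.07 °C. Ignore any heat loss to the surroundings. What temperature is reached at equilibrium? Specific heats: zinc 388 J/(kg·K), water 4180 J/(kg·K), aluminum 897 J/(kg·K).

Taking heat into each body as positive, Σ m c ΔT = 0:
0.122*388*(T − 162) + 0.605*4180*(T − 7.07) + 0.102*897*(T − 7.07) = 0
47.34(T − 162) + 2528.9(T − 7.07) + 91.49(T − 7.07) = 0
2667.7 T = 26195
T = 26195/2667.7 ≈ 9.82 °C

T_f ≈ 9.8 °C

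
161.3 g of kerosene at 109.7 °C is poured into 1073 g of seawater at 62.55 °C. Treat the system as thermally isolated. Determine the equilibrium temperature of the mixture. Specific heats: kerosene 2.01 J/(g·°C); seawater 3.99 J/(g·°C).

Energy conservation, ΣQ = 0:
161.3·2.01·(T − 109.7) + 1073·3.99·(T − 62.55) = 0
(324.21 + 4281.3) T = 324.21·109.7 + 4281.3·62.55
T = 303360 / 4605.5 = 65.9 °C

T_f ≈ 65.9 °C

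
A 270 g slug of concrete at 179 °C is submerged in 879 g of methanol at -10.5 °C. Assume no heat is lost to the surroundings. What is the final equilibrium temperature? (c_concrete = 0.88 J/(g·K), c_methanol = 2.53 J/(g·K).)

T_f ≈ 7.8 °C

Heat gained plus heat lost sum to zero:
270*0.88*(T − 179) + 879*2.53*(T − (-10.5)) = 0
(237.6 + 2223.9) T = 237.6*179 + 2223.9*(-10.5)
T ≈ 7.79 °C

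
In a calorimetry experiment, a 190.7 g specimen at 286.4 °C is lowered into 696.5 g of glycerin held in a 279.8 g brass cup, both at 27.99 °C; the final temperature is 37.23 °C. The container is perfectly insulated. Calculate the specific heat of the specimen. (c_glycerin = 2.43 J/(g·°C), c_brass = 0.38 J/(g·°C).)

Energy conservation, ΣQ = 0:
190.7×c×(37.23 − 286.4) + 696.5×2.43×(37.23 − 27.99) + 279.8×0.38×(37.23 − 27.99) = 0
-47517 c = -16621
c = -16621/-47517 ≈ 0.3498 J/(g·°C)

c ≈ 0.35 J/(g·°C)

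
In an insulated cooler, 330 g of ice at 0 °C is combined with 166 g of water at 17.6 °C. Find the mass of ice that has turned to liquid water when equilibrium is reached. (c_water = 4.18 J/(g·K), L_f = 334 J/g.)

Heat available from the water dropping to 0 °C: 166×4.18×17.6 = 12212 J.
To melt every bit of ice: 330×334 = 110220 J.
12212 J < 110220 J, so only part of the ice melts and the system sits at 0 °C.
m_melt = 12212 / L_f = 36.56 g.

m_melted ≈ 36.6 g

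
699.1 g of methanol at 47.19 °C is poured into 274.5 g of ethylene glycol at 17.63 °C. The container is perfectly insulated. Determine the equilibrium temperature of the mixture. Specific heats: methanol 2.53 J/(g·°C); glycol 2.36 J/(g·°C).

Conservation of energy gives ΣQ = 0:
699.1·2.53·(T − 47.19) + 274.5·2.36·(T − 17.63) = 0
(1768.7 + 647.82) T = 1768.7·47.19 + 647.82·17.63
T = 94887/2416.5 ≈ 39.27 °C

T_f ≈ 39.3 °C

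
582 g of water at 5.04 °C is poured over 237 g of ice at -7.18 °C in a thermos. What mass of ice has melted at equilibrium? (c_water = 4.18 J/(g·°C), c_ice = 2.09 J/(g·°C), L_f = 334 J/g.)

m_melted ≈ 26.1 g

Water can give up m c ΔT = 582·4.18·5.04 = 12261 J before reaching 0 °C.
Warming the ice to 0 °C takes 237·2.09·7.18 = 3556.5 J, leaving 8704.6 J for melting.
Melting all 237 g of ice would need 237·334 = 79158 J.
That's not enough to melt it all — equilibrium is at 0 °C with ice remaining.
m_melted·334 = 8704.6  ⇒  m_melted ≈ 26.06 g.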